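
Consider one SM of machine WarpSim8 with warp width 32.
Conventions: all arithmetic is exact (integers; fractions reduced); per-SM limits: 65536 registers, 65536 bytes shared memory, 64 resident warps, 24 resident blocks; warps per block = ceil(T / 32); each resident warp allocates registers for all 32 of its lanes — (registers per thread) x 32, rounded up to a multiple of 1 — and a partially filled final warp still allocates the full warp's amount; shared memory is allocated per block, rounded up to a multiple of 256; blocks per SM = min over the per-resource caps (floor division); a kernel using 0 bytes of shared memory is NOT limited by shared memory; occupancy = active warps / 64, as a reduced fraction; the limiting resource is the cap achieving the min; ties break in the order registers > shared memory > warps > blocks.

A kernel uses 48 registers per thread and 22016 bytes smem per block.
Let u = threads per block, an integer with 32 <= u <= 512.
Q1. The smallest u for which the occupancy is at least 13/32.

Answer: u = 385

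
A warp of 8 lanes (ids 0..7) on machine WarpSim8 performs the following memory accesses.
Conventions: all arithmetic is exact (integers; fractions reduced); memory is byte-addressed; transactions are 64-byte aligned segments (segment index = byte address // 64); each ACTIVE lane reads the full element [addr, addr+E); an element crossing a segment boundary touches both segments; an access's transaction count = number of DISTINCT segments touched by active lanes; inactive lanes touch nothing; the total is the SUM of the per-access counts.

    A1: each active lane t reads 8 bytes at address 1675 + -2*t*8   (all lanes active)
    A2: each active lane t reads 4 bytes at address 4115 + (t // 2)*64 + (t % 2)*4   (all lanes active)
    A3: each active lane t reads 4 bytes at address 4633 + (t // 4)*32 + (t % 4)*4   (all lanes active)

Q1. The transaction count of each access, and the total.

A1: 3 transactions
A2: 4 transactions
A3: 2 transactions

Answer: 3,4,2; total 9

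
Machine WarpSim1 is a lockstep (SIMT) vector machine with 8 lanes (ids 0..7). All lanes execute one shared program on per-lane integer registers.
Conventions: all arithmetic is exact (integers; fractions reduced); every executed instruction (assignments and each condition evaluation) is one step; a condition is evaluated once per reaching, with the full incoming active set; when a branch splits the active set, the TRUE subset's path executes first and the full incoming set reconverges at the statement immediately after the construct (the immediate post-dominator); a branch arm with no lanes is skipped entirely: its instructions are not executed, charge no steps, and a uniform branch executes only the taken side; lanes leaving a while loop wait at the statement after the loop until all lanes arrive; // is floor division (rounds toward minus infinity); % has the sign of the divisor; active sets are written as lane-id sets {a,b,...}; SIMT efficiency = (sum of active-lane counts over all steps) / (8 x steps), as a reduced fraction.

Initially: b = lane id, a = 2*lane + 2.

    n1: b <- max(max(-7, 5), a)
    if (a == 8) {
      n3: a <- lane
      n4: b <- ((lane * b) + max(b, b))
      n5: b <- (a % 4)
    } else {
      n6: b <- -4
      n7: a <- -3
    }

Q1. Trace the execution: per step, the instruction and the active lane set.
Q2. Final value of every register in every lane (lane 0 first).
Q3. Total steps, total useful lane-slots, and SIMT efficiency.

step 0: b <- max(max(-7, 5), a)      {0,1,2,3,4,5,6,7}
step 1: eval (a == 8)                {0,1,2,3,4,5,6,7}
step 2: a <- lane                    {3}
step 3: b <- ((lane * b) + max(b, b)) {3}
step 4: b <- (a % 4)                 {3}
step 5: b <- -4                      {0,1,2,4,5,6,7}
step 6: a <- -3                      {0,1,2,4,5,6,7}

Answer: 7 steps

b: -4,-4,-4,3,-4,-4,-4,-4
a: -3,-3,-3,3,-3,-3,-3,-3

steps = 7; useful = 33; efficiency = 33/56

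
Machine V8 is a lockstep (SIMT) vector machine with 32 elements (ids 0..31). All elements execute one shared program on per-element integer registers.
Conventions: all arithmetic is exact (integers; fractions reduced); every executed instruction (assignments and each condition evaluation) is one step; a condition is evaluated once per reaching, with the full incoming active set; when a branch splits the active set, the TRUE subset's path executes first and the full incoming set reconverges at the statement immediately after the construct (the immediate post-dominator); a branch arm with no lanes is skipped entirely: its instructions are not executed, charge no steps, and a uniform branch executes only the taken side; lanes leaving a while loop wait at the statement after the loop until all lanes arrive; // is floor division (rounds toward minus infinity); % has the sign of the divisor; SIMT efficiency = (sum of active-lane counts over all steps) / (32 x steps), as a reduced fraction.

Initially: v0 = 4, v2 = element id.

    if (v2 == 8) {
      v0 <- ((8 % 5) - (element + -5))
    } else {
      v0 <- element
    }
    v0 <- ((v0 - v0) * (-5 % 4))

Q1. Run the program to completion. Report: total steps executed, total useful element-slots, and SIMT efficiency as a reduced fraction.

Answer: 4 steps, 96 useful, 3/4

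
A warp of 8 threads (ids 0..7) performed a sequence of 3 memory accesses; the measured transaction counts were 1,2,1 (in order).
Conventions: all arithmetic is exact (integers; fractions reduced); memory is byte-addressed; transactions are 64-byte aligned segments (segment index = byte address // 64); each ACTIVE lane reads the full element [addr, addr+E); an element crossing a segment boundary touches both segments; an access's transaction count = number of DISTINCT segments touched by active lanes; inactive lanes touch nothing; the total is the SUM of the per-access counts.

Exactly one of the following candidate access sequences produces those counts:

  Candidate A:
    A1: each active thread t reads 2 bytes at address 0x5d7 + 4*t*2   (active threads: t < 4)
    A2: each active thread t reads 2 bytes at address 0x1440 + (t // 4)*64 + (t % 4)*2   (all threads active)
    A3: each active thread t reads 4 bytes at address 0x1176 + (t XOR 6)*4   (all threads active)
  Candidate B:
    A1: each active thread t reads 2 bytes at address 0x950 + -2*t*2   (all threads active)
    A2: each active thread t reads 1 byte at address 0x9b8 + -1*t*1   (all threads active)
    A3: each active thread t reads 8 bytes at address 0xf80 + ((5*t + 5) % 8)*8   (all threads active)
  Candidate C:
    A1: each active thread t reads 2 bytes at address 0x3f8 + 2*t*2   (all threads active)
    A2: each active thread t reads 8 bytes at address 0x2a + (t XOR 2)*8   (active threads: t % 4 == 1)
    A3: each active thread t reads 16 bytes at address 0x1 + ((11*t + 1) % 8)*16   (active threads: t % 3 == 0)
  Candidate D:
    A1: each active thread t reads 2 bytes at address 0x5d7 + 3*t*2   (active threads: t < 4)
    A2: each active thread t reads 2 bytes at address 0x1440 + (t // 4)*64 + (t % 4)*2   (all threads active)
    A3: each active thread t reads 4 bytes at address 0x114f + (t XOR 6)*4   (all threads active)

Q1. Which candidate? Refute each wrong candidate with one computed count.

A: A3 gives 2 transactions, not 1
B: A1 gives 2 transactions, not 1
C: A1 gives 2 transactions, not 1
D: all counts match (1,2,1)

Answer: D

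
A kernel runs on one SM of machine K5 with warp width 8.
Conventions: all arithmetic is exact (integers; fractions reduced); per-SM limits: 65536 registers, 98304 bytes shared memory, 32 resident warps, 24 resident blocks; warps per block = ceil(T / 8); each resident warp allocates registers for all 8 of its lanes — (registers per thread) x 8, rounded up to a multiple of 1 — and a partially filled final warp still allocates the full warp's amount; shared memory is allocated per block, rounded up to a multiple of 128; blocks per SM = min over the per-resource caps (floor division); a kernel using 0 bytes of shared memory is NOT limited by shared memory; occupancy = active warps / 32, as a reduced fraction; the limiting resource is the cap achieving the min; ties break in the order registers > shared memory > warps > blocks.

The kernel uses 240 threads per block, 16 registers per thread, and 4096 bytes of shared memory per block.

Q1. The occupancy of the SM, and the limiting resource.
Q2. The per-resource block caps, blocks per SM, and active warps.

Answer: occupancy 15/16, limited by warps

registers: 17 blocks
shared memory: 24 blocks
warps: 1 block
blocks: 24 blocks

Answer: 1 block, 30 active warps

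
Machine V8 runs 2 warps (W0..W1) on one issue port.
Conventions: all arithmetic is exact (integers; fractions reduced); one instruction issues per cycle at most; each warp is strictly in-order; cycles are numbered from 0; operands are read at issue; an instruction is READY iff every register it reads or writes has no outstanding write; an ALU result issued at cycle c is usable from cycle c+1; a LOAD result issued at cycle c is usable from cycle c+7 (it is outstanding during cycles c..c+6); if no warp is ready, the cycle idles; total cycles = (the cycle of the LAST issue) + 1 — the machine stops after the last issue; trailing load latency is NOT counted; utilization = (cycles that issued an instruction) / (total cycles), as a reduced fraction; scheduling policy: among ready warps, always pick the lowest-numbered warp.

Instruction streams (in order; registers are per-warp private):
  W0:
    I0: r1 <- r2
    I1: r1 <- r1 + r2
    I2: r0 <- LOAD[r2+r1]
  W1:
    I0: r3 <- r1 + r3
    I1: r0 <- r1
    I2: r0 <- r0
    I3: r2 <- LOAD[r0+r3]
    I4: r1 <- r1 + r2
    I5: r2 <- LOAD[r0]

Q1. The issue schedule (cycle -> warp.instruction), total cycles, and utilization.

cycle 0: W0.I0
cycle 1: W0.I1
cycle 2: W0.I2
cycle 3: W1.I0
cycle 4: W1.I1
cycle 5: W1.I2
cycle 6: W1.I3
cycle 7: idle
cycle 8: idle
cycle 9: idle
cycle 10: idle
cycle 11: idle
cycle 12: idle
cycle 13: W1.I4
cycle 14: W1.I5

Answer: 15 cycles, utilization 3/5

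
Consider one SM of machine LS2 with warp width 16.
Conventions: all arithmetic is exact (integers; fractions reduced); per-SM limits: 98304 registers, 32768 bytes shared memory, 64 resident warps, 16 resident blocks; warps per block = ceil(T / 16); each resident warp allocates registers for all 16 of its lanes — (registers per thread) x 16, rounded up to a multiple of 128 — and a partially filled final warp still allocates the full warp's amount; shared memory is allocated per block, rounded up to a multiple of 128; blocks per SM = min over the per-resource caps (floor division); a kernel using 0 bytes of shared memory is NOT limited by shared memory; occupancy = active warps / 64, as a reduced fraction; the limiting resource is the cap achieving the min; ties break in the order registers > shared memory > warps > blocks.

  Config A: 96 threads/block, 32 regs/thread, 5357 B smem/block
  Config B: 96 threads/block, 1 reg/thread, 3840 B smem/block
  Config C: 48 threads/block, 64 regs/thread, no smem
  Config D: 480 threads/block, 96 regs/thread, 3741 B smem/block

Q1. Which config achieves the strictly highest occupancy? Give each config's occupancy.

occupancies: A 9/16, B 3/4, C 3/4, D 15/16

Answer: D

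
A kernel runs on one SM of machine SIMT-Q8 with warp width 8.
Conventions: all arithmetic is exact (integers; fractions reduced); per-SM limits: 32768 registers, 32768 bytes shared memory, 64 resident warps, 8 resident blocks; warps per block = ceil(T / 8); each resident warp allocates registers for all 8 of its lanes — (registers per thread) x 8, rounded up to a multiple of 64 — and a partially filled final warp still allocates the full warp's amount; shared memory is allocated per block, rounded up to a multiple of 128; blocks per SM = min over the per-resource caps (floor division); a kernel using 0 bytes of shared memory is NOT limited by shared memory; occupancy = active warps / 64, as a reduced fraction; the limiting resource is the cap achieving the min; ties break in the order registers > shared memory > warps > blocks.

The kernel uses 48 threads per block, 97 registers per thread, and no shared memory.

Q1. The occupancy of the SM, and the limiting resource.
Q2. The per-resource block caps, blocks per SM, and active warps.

Answer: occupancy 9/16, limited by registers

registers: 6 blocks
shared memory: no limit (kernel uses none)
warps: 10 blocks
blocks: 8 blocks

Answer: 6 blocks, 36 active warps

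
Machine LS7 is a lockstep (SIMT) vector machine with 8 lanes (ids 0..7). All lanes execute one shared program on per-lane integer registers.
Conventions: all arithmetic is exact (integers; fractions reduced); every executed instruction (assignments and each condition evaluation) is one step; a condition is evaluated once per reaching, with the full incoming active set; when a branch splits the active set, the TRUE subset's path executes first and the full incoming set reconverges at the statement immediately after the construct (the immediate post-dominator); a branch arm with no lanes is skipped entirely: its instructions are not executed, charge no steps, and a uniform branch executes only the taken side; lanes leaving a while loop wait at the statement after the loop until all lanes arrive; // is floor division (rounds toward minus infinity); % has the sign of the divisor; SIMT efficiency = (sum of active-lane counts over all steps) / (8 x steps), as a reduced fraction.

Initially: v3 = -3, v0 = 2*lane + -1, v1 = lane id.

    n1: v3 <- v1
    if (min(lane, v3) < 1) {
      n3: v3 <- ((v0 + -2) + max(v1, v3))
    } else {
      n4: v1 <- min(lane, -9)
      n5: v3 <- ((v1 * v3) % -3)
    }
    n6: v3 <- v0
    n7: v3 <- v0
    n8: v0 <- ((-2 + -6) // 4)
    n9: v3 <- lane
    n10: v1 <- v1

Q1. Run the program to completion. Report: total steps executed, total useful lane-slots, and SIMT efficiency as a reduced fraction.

Answer: 10 steps, 71 useful, 71/80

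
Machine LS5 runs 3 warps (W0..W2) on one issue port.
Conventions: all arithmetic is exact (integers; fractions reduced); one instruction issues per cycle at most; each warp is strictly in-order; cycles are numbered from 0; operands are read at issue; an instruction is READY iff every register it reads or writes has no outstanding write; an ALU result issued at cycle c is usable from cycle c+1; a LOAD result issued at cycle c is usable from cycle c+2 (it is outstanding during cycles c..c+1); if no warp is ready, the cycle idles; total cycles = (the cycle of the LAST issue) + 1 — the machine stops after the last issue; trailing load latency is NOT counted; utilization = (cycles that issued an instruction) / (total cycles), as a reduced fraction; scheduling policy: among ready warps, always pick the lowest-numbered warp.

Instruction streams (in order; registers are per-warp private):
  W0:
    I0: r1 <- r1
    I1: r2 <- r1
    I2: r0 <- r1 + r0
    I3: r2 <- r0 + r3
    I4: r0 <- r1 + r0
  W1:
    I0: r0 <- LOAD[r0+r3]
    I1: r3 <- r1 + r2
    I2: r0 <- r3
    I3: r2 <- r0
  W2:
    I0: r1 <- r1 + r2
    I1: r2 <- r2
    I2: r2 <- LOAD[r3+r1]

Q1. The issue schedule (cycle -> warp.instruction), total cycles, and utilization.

cycle 0: W0.I0
cycle 1: W0.I1
cycle 2: W0.I2
cycle 3: W0.I3
cycle 4: W0.I4
cycle 5: W1.I0
cycle 6: W1.I1
cycle 7: W1.I2
cycle 8: W1.I3
cycle 9: W2.I0
cycle 10: W2.I1
cycle 11: W2.I2

Answer: 12 cycles, utilization 1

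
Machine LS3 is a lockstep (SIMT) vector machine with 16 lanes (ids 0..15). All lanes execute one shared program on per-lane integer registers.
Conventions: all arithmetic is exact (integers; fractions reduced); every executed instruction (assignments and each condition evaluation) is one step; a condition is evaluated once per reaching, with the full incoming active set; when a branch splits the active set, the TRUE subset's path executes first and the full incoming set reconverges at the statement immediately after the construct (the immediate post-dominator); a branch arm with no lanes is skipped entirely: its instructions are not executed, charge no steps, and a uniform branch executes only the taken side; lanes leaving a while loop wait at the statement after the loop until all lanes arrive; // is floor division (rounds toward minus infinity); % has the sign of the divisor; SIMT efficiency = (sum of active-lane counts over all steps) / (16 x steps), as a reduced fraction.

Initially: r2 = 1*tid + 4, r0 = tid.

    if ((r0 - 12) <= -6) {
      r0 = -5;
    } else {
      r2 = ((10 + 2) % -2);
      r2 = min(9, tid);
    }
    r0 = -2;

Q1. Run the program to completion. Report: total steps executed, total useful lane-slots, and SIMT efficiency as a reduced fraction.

Answer: 5 steps, 57 useful, 57/80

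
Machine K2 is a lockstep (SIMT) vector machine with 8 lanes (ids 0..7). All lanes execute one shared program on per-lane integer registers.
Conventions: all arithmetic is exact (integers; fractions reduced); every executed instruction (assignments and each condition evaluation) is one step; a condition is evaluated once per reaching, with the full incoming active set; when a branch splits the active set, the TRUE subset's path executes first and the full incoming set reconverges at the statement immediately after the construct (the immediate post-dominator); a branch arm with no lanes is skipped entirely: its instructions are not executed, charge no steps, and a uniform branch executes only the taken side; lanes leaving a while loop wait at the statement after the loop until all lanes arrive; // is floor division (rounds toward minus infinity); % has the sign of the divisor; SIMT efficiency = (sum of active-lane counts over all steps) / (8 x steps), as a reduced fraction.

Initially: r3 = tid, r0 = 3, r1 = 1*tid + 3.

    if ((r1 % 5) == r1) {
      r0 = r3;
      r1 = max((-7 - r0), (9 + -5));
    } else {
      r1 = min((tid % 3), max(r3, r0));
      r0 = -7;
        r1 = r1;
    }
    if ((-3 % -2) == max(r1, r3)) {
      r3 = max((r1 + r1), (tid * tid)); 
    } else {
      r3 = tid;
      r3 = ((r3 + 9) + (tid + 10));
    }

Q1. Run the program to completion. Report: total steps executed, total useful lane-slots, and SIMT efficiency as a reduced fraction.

Answer: 9 steps, 54 useful, 3/4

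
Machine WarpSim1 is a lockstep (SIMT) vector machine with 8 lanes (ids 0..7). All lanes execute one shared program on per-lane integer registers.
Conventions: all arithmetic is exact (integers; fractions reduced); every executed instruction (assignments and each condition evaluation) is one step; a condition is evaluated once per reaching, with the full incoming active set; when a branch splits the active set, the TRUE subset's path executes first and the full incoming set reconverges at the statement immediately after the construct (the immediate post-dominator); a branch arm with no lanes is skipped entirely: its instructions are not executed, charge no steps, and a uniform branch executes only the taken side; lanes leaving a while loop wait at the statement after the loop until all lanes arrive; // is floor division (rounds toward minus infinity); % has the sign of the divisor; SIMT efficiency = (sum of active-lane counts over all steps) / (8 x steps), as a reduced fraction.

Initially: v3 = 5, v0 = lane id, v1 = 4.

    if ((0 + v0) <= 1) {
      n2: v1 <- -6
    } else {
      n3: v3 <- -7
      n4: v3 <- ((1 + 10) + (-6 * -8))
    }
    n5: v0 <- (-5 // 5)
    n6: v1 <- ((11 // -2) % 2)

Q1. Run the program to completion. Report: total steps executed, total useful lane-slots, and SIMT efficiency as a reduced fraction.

Answer: 6 steps, 38 useful, 19/24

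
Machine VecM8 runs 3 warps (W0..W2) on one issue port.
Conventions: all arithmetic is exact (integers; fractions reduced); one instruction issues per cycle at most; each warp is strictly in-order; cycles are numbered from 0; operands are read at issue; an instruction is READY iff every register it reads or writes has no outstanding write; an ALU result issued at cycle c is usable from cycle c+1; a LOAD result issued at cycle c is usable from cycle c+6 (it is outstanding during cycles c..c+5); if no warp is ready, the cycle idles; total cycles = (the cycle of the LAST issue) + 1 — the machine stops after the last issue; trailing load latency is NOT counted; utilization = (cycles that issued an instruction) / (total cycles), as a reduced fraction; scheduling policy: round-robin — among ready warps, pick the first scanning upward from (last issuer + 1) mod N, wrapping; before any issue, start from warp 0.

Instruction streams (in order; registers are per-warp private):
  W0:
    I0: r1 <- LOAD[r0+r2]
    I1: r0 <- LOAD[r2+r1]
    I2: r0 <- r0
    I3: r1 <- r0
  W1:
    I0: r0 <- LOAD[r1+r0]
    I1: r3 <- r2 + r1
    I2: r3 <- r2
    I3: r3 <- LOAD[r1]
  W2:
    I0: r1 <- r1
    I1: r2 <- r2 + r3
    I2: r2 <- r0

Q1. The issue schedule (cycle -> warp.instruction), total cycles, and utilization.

cycle 0: W0.I0
cycle 1: W1.I0
cycle 2: W2.I0
cycle 3: W1.I1
cycle 4: W2.I1
cycle 5: W1.I2
cycle 6: W2.I2
cycle 7: W0.I1
cycle 8: W1.I3
cycle 9: idle
cycle 10: idle
cycle 11: idle
cycle 12: idle
cycle 13: W0.I2
cycle 14: W0.I3

Answer: 15 cycles, utilization 11/15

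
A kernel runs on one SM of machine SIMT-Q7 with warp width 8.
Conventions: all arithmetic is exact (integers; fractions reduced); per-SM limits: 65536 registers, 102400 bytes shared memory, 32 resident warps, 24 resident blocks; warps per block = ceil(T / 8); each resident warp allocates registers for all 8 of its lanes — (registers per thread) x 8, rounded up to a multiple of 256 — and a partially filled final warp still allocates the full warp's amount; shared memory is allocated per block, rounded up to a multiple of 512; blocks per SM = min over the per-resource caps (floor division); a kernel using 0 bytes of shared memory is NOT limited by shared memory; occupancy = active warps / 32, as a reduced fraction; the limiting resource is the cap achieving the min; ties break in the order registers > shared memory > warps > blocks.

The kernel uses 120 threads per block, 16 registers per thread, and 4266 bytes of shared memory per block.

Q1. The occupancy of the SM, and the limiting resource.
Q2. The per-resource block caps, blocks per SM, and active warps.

Answer: occupancy 15/16, limited by warps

registers: 17 blocks
shared memory: 22 blocks
warps: 2 blocks
blocks: 24 blocks

Answer: 2 blocks, 30 active warps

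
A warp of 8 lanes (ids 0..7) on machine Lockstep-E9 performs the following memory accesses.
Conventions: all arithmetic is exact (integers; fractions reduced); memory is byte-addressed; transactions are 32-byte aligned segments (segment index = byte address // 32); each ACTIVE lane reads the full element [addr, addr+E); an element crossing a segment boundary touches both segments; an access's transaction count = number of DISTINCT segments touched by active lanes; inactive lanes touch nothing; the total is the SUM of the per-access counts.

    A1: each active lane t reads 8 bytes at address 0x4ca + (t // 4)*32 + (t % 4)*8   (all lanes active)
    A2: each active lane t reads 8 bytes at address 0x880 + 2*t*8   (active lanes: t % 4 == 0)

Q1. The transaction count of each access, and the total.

A1: 3 transactions
A2: 2 transactions

Answer: 3,2; total 5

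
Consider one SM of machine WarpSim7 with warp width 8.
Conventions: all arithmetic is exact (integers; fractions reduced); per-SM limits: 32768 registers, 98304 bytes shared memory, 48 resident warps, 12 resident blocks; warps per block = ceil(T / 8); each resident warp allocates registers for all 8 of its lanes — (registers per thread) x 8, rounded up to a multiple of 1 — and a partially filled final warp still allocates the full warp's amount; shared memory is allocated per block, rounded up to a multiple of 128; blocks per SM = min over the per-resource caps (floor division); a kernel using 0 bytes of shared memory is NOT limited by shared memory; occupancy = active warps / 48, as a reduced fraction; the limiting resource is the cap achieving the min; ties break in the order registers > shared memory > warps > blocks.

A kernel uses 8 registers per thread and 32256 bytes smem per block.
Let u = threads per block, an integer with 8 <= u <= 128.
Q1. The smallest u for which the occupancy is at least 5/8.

Answer: u = 73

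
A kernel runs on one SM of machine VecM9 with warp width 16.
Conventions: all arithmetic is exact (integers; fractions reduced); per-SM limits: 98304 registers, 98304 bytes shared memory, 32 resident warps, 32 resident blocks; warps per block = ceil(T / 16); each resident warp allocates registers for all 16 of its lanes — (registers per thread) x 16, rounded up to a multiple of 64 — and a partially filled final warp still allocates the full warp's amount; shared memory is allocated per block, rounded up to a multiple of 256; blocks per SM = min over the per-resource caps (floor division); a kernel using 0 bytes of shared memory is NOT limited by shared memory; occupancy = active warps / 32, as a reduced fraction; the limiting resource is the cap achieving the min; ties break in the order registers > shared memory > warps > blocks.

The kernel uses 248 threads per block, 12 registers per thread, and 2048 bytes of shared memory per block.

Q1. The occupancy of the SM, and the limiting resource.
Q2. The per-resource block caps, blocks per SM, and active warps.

Answer: occupancy 1, limited by warps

registers: 32 blocks
shared memory: 48 blocks
warps: 2 blocks
blocks: 32 blocks

Answer: 2 blocks, 32 active warps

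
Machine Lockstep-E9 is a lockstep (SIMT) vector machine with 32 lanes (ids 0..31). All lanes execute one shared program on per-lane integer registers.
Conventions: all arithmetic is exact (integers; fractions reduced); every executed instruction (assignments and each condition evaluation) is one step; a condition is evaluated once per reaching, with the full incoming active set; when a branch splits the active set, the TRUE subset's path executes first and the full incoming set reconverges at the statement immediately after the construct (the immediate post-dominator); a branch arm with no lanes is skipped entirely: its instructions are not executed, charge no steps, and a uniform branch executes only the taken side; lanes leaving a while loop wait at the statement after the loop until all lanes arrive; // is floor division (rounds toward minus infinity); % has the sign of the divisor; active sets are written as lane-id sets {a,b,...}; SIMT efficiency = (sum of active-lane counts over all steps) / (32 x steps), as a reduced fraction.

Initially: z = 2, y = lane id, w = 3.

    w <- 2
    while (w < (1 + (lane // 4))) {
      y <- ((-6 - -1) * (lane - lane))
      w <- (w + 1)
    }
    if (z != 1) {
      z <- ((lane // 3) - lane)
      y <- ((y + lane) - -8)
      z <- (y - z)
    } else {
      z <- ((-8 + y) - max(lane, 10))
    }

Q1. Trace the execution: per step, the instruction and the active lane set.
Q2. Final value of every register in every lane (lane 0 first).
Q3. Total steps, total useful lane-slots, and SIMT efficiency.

step 0: w <- 2                       {0,1,2,3,4,5,6,7,8,9,10,11,12,13,14,15,16,17,18,19,20,21,22,23,24,25,26,27,28,29,30,31}
step 1: eval (w < (1 + (lane // 4))) {0,1,2,3,4,5,6,7,8,9,10,11,12,13,14,15,16,17,18,19,20,21,22,23,24,25,26,27,28,29,30,31}
step 2: y <- ((-6 - -1) * (lane - lane)) {8,9,10,11,12,13,14,15,16,17,18,19,20,21,22,23,24,25,26,27,28,29,30,31}
step 3: w <- (w + 1)                 {8,9,10,11,12,13,14,15,16,17,18,19,20,21,22,23,24,25,26,27,28,29,30,31}
step 4: eval (w < (1 + (lane // 4))) {8,9,10,11,12,13,14,15,16,17,18,19,20,21,22,23,24,25,26,27,28,29,30,31}
step 5: y <- ((-6 - -1) * (lane - lane)) {12,13,14,15,16,17,18,19,20,21,22,23,24,25,26,27,28,29,30,31}
step 6: w <- (w + 1)                 {12,13,14,15,16,17,18,19,20,21,22,23,24,25,26,27,28,29,30,31}
step 7: eval (w < (1 + (lane // 4))) {12,13,14,15,16,17,18,19,20,21,22,23,24,25,26,27,28,29,30,31}
step 8: y <- ((-6 - -1) * (lane - lane)) {16,17,18,19,20,21,22,23,24,25,26,27,28,29,30,31}
step 9: w <- (w + 1)                 {16,17,18,19,20,21,22,23,24,25,26,27,28,29,30,31}
step 10: eval (w < (1 + (lane // 4))) {16,17,18,19,20,21,22,23,24,25,26,27,28,29,30,31}
step 11: y <- ((-6 - -1) * (lane - lane)) {20,21,22,23,24,25,26,27,28,29,30,31}
step 12: w <- (w + 1)                 {20,21,22,23,24,25,26,27,28,29,30,31}
step 13: eval (w < (1 + (lane // 4))) {20,21,22,23,24,25,26,27,28,29,30,31}
step 14: y <- ((-6 - -1) * (lane - lane)) {24,25,26,27,28,29,30,31}
step 15: w <- (w + 1)                 {24,25,26,27,28,29,30,31}
step 16: eval (w < (1 + (lane // 4))) {24,25,26,27,28,29,30,31}
step 17: y <- ((-6 - -1) * (lane - lane)) {28,29,30,31}
step 18: w <- (w + 1)                 {28,29,30,31}
step 19: eval (w < (1 + (lane // 4))) {28,29,30,31}
step 20: eval (z != 1)                {0,1,2,3,4,5,6,7,8,9,10,11,12,13,14,15,16,17,18,19,20,21,22,23,24,25,26,27,28,29,30,31}
step 21: z <- ((lane // 3) - lane)    {0,1,2,3,4,5,6,7,8,9,10,11,12,13,14,15,16,17,18,19,20,21,22,23,24,25,26,27,28,29,30,31}
step 22: y <- ((y + lane) - -8)       {0,1,2,3,4,5,6,7,8,9,10,11,12,13,14,15,16,17,18,19,20,21,22,23,24,25,26,27,28,29,30,31}
step 23: z <- (y - z)                 {0,1,2,3,4,5,6,7,8,9,10,11,12,13,14,15,16,17,18,19,20,21,22,23,24,25,26,27,28,29,30,31}

Answer: 24 steps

z: 8,11,14,16,19,22,24,27,22,23,25,27,28,30,32,33,35,37,38,40,42,43,45,47,48,50,52,53,55,57,58,60
y: 8,10,12,14,16,18,20,22,16,17,18,19,20,21,22,23,24,25,26,27,28,29,30,31,32,33,34,35,36,37,38,39
w: 2,2,2,2,2,2,2,2,3,3,3,3,4,4,4,4,5,5,5,5,6,6,6,6,7,7,7,7,8,8,8,8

steps = 24; useful = 444; efficiency = 444/768 = 37/64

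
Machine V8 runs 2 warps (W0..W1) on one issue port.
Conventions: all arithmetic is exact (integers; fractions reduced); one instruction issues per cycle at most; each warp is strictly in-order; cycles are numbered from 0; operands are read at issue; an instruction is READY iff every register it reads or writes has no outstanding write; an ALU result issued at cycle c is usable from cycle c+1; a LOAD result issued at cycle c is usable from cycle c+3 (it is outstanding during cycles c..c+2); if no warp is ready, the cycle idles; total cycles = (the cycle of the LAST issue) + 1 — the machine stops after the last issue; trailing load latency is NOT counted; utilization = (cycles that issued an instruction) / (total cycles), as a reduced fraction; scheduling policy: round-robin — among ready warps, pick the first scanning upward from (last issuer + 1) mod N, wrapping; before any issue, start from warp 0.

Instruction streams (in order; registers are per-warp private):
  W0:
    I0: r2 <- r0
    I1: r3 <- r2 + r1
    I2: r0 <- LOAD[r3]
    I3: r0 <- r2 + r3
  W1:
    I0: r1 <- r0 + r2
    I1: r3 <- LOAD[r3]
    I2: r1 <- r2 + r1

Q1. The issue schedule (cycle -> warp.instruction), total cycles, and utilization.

cycle 0: W0.I0
cycle 1: W1.I0
cycle 2: W0.I1
cycle 3: W1.I1
cycle 4: W0.I2
cycle 5: W1.I2
cycle 6: idle
cycle 7: W0.I3

Answer: 8 cycles, utilization 7/8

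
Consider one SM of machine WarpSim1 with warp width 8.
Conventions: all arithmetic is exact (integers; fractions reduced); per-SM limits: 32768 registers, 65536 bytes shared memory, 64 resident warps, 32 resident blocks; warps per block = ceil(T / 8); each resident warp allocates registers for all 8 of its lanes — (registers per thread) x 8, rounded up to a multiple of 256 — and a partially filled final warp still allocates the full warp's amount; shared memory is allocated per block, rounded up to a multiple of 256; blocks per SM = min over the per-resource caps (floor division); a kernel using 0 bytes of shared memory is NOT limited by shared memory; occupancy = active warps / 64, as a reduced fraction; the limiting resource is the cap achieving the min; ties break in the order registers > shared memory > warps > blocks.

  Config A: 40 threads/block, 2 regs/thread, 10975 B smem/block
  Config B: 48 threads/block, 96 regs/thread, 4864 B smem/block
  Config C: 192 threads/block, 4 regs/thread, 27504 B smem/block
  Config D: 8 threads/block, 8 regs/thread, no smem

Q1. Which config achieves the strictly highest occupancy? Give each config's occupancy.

occupancies: A 25/64, B 21/32, C 3/4, D 1/2

Answer: C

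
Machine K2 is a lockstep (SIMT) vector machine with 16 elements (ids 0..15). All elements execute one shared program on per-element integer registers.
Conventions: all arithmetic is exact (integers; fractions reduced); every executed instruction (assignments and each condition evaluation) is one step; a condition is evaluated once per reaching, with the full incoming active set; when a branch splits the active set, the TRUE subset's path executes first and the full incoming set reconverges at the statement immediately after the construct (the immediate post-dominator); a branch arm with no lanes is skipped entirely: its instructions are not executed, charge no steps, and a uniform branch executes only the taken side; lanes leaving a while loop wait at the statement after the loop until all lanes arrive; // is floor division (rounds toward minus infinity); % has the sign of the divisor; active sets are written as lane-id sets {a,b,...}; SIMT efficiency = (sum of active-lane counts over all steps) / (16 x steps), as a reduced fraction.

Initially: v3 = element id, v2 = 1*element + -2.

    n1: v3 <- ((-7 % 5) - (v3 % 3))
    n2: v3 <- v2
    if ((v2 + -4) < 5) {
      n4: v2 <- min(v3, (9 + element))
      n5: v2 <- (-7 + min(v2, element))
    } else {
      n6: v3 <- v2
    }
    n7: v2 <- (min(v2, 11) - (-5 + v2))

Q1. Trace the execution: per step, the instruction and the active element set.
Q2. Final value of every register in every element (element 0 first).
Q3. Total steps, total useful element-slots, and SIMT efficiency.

step 0: v3 <- ((-7 % 5) - (v3 % 3))  {0,1,2,3,4,5,6,7,8,9,10,11,12,13,14,15}
step 1: v3 <- v2                     {0,1,2,3,4,5,6,7,8,9,10,11,12,13,14,15}
step 2: eval ((v2 + -4) < 5)         {0,1,2,3,4,5,6,7,8,9,10,11,12,13,14,15}
step 3: v2 <- min(v3, (9 + element)) {0,1,2,3,4,5,6,7,8,9,10}
step 4: v2 <- (-7 + min(v2, element)) {0,1,2,3,4,5,6,7,8,9,10}
step 5: v3 <- v2                     {11,12,13,14,15}
step 6: v2 <- (min(v2, 11) - (-5 + v2)) {0,1,2,3,4,5,6,7,8,9,10,11,12,13,14,15}

Answer: 7 steps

v3: -2,-1,0,1,2,3,4,5,6,7,8,9,10,11,12,13
v2: 5,5,5,5,5,5,5,5,5,5,5,5,5,5,4,3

steps = 7; useful = 91; efficiency = 91/112 = 13/16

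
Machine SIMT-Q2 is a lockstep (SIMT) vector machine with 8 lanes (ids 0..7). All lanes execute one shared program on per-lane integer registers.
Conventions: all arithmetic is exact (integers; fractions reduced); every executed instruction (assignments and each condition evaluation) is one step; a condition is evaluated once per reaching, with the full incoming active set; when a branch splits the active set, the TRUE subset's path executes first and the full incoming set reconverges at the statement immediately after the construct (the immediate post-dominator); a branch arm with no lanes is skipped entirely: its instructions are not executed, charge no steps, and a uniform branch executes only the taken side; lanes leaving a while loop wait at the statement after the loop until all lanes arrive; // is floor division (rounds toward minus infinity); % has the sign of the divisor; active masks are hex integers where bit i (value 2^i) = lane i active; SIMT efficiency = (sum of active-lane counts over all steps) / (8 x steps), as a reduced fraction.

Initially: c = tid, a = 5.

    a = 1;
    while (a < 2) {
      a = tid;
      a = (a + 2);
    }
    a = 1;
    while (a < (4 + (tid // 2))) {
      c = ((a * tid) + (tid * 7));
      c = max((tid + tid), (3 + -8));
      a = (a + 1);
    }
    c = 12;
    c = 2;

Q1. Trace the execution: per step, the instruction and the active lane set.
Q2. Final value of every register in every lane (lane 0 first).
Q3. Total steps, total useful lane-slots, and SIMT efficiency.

step 0: a <- 1                       0xff
step 1: eval (a < 2)                 0xff
step 2: a <- tid                     0xff
step 3: a <- (a + 2)                 0xff
step 4: eval (a < 2)                 0xff
step 5: a <- 1                       0xff
step 6: eval (a < (4 + (tid // 2)))  0xff
step 7: c <- ((a * tid) + (tid * 7)) 0xff
step 8: c <- max((tid + tid), (3 + -8)) 0xff
step 9: a <- (a + 1)                 0xff
step 10: eval (a < (4 + (tid // 2)))  0xff
step 11: c <- ((a * tid) + (tid * 7)) 0xff
step 12: c <- max((tid + tid), (3 + -8)) 0xff
step 13: a <- (a + 1)                 0xff
step 14: eval (a < (4 + (tid // 2)))  0xff
step 15: c <- ((a * tid) + (tid * 7)) 0xff
step 16: c <- max((tid + tid), (3 + -8)) 0xff
step 17: a <- (a + 1)                 0xff
step 18: eval (a < (4 + (tid // 2)))  0xff
step 19: c <- ((a * tid) + (tid * 7)) 0xfc
step 20: c <- max((tid + tid), (3 + -8)) 0xfc
step 21: a <- (a + 1)                 0xfc
step 22: eval (a < (4 + (tid // 2)))  0xfc
step 23: c <- ((a * tid) + (tid * 7)) 0xf0
step 24: c <- max((tid + tid), (3 + -8)) 0xf0
step 25: a <- (a + 1)                 0xf0
step 26: eval (a < (4 + (tid // 2)))  0xf0
step 27: c <- ((a * tid) + (tid * 7)) 0xc0
step 28: c <- max((tid + tid), (3 + -8)) 0xc0
step 29: a <- (a + 1)                 0xc0
step 30: eval (a < (4 + (tid // 2)))  0xc0
step 31: c <- 12                      0xff
step 32: c <- 2                       0xff

Answer: 33 steps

c: 2,2,2,2,2,2,2,2
a: 4,4,5,5,6,6,7,7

steps = 33; useful = 216; efficiency = 216/264 = 9/11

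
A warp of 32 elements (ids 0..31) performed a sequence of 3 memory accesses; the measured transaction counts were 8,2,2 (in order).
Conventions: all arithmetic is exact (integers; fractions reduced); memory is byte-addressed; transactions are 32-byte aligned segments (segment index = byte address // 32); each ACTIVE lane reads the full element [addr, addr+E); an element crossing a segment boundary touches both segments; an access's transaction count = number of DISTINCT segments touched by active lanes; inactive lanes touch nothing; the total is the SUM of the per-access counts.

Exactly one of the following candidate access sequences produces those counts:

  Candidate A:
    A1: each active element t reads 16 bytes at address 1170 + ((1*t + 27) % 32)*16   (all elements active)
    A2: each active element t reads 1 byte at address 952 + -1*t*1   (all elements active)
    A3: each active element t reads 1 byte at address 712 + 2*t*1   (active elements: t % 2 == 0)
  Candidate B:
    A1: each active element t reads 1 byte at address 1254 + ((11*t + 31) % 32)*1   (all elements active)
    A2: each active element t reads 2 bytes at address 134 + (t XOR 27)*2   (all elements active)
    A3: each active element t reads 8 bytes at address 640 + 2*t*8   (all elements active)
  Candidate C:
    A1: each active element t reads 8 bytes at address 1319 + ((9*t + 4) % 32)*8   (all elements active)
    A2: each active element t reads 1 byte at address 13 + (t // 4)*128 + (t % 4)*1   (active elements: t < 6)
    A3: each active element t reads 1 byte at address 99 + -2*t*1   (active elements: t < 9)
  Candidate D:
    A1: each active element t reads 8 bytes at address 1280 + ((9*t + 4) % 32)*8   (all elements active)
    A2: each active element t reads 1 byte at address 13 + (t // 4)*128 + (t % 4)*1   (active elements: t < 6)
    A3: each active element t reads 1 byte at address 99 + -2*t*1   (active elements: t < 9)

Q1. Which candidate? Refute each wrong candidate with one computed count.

A: A1 gives 17 transactions, not 8
B: A1 gives 2 transactions, not 8
C: A1 gives 9 transactions, not 8
D: all counts match (8,2,2)

Answer: D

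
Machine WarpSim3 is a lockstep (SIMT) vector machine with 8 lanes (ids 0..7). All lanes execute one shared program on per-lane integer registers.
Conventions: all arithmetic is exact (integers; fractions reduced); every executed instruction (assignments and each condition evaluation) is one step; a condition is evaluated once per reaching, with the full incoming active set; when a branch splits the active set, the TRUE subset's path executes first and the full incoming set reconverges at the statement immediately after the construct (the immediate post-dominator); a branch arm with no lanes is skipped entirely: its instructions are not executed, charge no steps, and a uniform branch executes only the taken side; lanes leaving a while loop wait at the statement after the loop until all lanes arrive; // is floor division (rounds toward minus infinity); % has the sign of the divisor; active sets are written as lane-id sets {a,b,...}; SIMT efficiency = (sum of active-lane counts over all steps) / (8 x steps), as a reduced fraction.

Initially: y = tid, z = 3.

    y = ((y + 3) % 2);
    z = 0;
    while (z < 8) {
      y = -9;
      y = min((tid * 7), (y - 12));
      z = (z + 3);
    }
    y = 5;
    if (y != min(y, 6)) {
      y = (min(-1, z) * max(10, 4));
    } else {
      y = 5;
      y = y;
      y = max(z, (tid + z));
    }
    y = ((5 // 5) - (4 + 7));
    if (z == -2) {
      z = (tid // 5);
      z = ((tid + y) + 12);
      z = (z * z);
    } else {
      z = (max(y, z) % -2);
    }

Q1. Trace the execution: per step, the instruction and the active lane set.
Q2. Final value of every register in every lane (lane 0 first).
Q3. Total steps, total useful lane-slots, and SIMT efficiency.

step 0: y <- ((y + 3) % 2)           {0,1,2,3,4,5,6,7}
step 1: z <- 0                       {0,1,2,3,4,5,6,7}
step 2: eval (z < 8)                 {0,1,2,3,4,5,6,7}
step 3: y <- -9                      {0,1,2,3,4,5,6,7}
step 4: y <- min((tid * 7), (y - 12)) {0,1,2,3,4,5,6,7}
step 5: z <- (z + 3)                 {0,1,2,3,4,5,6,7}
step 6: eval (z < 8)                 {0,1,2,3,4,5,6,7}
step 7: y <- -9                      {0,1,2,3,4,5,6,7}
step 8: y <- min((tid * 7), (y - 12)) {0,1,2,3,4,5,6,7}
step 9: z <- (z + 3)                 {0,1,2,3,4,5,6,7}
step 10: eval (z < 8)                 {0,1,2,3,4,5,6,7}
step 11: y <- -9                      {0,1,2,3,4,5,6,7}
step 12: y <- min((tid * 7), (y - 12)) {0,1,2,3,4,5,6,7}
step 13: z <- (z + 3)                 {0,1,2,3,4,5,6,7}
step 14: eval (z < 8)                 {0,1,2,3,4,5,6,7}
step 15: y <- 5                       {0,1,2,3,4,5,6,7}
step 16: eval (y != min(y, 6))        {0,1,2,3,4,5,6,7}
step 17: y <- 5                       {0,1,2,3,4,5,6,7}
step 18: y <- y                       {0,1,2,3,4,5,6,7}
step 19: y <- max(z, (tid + z))       {0,1,2,3,4,5,6,7}
step 20: y <- ((5 // 5) - (4 + 7))    {0,1,2,3,4,5,6,7}
step 21: eval (z == -2)               {0,1,2,3,4,5,6,7}
step 22: z <- (max(y, z) % -2)        {0,1,2,3,4,5,6,7}

Answer: 23 steps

y: -10,-10,-10,-10,-10,-10,-10,-10
z: -1,-1,-1,-1,-1,-1,-1,-1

steps = 23; useful = 184; efficiency = 184/184 = 1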